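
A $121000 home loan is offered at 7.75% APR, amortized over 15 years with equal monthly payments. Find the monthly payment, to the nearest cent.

At 7.75% the monthly rate is 0.0064583, so the payment is 121,000 × 0.0064583 / (1 − 1.0064583^−180) = $1,138.94.

$1,138.94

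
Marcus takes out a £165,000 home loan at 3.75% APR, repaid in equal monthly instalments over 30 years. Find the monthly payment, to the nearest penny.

£764.14

Monthly rate = 3.75%/12 = 0.0031250; payment = 165,000 × 0.0031250 / (1 − (1+0.0031250)^−360) = £764.14.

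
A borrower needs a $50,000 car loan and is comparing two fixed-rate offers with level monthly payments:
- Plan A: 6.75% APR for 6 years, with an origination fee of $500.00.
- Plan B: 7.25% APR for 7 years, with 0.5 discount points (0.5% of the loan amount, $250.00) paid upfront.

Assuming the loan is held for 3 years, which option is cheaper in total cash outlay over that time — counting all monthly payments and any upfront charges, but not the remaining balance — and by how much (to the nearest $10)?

Plan A: at 6.75% the monthly rate is 0.0056250, so the payment is 50,000 × 0.0056250 / (1 − 1.0056250^−72) = $846.46.
Plan B: at 7.25% the monthly rate is 0.0060417, so the payment is 50,000 × 0.0060417 / (1 − 1.0060417^−84) = $760.76.
Over 36 months: Plan A costs 36 × $846.46 + $500.00 = $30,972.56; Plan B costs 36 × $760.76 + $250.00 = $27,637.36.
Plan B is cheaper by $30,972.56 − $27,637.36 = $3,335.20.

Plan B by $3,340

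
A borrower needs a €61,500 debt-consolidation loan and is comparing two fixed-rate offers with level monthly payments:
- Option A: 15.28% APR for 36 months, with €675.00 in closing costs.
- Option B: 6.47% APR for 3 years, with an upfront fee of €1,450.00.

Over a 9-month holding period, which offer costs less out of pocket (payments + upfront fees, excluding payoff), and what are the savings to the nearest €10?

Option A: at 15.28% the monthly rate is 0.0127333, so the payment is 61,500 × 0.0127333 / (1 − 1.0127333^−36) = €2,140.36.
Option B: at 6.47% the monthly rate is 0.0053917, so the payment is 61,500 × 0.0053917 / (1 − 1.0053917^−36) = €1,884.07.
Over 9 months: Option A costs 9 × €2,140.36 + €675.00 = €19,938.24; Option B costs 9 × €1,884.07 + €1,450.00 = €18,406.63.
Option B is cheaper by €19,938.24 − €18,406.63 = €1,531.61.

Option B by €1,530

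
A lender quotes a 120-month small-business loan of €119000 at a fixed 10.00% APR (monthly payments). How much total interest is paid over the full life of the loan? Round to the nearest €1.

Monthly rate = 10%/12 = 0.0083333; payment = 119,000 × 0.0083333 / (1 − (1+0.0083333)^−120) = €1,572.59.
Total paid = 120 × €1,572.59 = €188,710.80; interest = €188,710.80 − €119,000 = €69,710.80.

€69,711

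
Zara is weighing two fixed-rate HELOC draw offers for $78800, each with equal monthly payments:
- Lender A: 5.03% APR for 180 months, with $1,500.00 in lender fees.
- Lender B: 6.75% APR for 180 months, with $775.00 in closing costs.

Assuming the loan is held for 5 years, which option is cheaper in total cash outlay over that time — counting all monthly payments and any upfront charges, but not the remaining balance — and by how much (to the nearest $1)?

Lender A by $3,651

Lender A: at 5.03% the monthly rate is 0.0041917, so the payment is 78,800 × 0.0041917 / (1 − 1.0041917^−180) = $624.38.
Lender B: monthly rate = 6.75%/12 = 0.0056250; payment = 78,800 × 0.0056250 / (1 − (1+0.0056250)^−180) = $697.31.
Over 60 months: Lender A costs 60 × $624.38 + $1,500.00 = $38,962.80; Lender B costs 60 × $697.31 + $775.00 = $42,613.60.
Lender A is cheaper by $42,613.60 − $38,962.80 = $3,650.80.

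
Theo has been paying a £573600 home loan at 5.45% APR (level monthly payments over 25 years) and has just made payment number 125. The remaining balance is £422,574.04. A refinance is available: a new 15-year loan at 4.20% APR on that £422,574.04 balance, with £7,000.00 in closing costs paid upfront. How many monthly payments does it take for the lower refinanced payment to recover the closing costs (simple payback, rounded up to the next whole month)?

21 months

Current payment = 573,600 × 5.45%/12 / (1 − (1+0.0045417)^−300) = £3,505.30.
Refinanced payment = 422,574.04 × 0.0035000 / (1 − (1+0.0035000)^−180) = £3,168.25.
Monthly savings = £3,505.30 − £3,168.25 = £337.05.
Break-even = £7,000.00 / £337.05 = 20.77 → 21 months.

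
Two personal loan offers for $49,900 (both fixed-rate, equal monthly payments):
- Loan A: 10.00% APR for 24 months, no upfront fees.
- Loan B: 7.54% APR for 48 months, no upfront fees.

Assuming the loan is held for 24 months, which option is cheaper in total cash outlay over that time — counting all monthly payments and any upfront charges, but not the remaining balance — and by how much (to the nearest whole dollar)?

Loan A: at 10.00% the monthly rate is 0.0083333, so the payment is 49,900 × 0.0083333 / (1 − 1.0083333^−24) = $2,302.63.
Loan B: at 7.54% the monthly rate is 0.0062833, so the payment is 49,900 × 0.0062833 / (1 − 1.0062833^−48) = $1,207.46.
Over 24 months: Loan A costs 24 × $2,302.63 = $55,263.12; Loan B costs 24 × $1,207.46 = $28,979.04.
Loan B is cheaper by $55,263.12 − $28,979.04 = $26,284.08.

Loan B by $26,284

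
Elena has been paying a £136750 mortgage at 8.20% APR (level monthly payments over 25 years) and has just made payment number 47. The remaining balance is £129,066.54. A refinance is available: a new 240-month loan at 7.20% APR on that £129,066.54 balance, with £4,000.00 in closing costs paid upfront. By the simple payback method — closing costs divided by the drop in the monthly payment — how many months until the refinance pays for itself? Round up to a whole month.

Current payment = 136,750 × 8.2%/12 / (1 − (1+0.0068333)^−300) = £1,073.64.
Refinanced payment = 129,066.54 × 0.0060000 / (1 − (1+0.0060000)^−240) = £1,016.20.
Monthly savings = £1,073.64 − £1,016.20 = £57.44.
Break-even = £4,000.00 / £57.44 = 69.64 → 70 months.

70 months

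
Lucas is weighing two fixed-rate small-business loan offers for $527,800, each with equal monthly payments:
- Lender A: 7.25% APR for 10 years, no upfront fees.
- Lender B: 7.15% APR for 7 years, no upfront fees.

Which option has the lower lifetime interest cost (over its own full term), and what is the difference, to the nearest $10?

Lender A: monthly rate = 7.25%/12 = 0.0060417; payment = 527,800 × 0.0060417 / (1 − (1+0.0060417)^−120) = $6,196.43.
Total interest on Lender A = 120 × $6,196.43 − $527,800 = $215,771.60.
Lender B: monthly rate = 7.15%/12 = 0.0059583; payment = 527,800 × 0.0059583 / (1 − (1+0.0059583)^−84) = $8,004.67.
Total interest on Lender B = 84 × $8,004.67 − $527,800 = $144,592.28.
Lender B is lower by $71,179.32.

Lender B by $71,180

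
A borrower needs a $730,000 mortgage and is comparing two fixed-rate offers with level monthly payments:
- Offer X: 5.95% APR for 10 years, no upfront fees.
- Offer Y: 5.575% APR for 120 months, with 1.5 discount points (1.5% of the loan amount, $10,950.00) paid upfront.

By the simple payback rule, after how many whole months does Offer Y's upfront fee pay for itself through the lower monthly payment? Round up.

81 months

Offer X: monthly rate = 5.95%/12 = 0.0049583; payment = 730,000 × 0.0049583 / (1 − (1+0.0049583)^−120) = $8,086.18.
Offer Y: at 5.575% the monthly rate is 0.0046458, so the payment is 730,000 × 0.0046458 / (1 − 1.0046458^−120) = $7,949.57.
Monthly savings = $8,086.18 − $7,949.57 = $136.61.
Break-even = $10,950.00 / $136.61 = 80.16 → 81 months.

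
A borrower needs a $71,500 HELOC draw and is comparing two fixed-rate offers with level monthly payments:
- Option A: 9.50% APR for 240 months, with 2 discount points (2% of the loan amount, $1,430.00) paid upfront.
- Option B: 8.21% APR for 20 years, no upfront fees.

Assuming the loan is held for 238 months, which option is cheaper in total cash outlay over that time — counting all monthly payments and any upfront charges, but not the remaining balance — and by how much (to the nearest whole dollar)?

Option B by $15,482

Option A: at 9.50% the monthly rate is 0.0079167, so the payment is 71,500 × 0.0079167 / (1 − 1.0079167^−240) = $666.47.
Option B: at 8.21% the monthly rate is 0.0068417, so the payment is 71,500 × 0.0068417 / (1 − 1.0068417^−240) = $607.43.
Over 238 months: Option A costs 238 × $666.47 + $1,430.00 = $160,049.86; Option B costs 238 × $607.43 = $144,568.34.
Option B is cheaper by $160,049.86 − $144,568.34 = $15,481.52.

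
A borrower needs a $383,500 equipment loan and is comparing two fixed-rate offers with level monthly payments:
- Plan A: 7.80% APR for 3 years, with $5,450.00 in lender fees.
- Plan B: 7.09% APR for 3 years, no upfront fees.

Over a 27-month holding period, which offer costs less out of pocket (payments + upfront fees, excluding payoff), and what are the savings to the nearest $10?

Plan B by $8,820

Plan A: monthly rate = 7.8%/12 = 0.0065000; payment = 383,500 × 0.0065000 / (1 − (1+0.0065000)^−36) = $11,982.14.
Plan B: monthly rate = 7.09%/12 = 0.0059083; payment = 383,500 × 0.0059083 / (1 − (1+0.0059083)^−36) = $11,857.15.
Over 27 months: Plan A costs 27 × $11,982.14 + $5,450.00 = $328,967.78; Plan B costs 27 × $11,857.15 = $320,143.05.
Plan B is cheaper by $328,967.78 − $320,143.05 = $8,824.73.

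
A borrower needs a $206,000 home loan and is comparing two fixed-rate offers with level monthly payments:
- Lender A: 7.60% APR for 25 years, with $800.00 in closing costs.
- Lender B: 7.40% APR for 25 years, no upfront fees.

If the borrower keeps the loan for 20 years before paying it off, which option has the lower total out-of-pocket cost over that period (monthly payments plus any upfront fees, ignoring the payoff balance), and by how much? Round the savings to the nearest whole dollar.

Lender A: at 7.60% the monthly rate is 0.0063333, so the payment is 206,000 × 0.0063333 / (1 − 1.0063333^−300) = $1,535.75.
Lender B: monthly rate = 7.4%/12 = 0.0061667; payment = 206,000 × 0.0061667 / (1 − (1+0.0061667)^−300) = $1,508.95.
Over 240 months: Lender A costs 240 × $1,535.75 + $800.00 = $369,380.00; Lender B costs 240 × $1,508.95 = $362,148.00.
Lender B is cheaper by $369,380.00 − $362,148.00 = $7,232.00.

Lender B by $7,232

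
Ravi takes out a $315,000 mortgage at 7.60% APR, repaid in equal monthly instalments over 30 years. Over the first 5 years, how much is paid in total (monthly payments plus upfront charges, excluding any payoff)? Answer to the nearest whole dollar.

Monthly rate = 7.6%/12 = 0.0063333; payment = 315,000 × 0.0063333 / (1 − (1+0.0063333)^−360) = $2,224.14.
Total outlay = 60 × $2,224.14 = $133,448.40.

$133,448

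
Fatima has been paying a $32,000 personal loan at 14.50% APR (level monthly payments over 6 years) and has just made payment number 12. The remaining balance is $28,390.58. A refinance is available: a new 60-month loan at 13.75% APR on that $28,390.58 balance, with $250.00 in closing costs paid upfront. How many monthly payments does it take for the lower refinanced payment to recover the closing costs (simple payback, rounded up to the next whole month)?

Current payment = 32,000 × 14.5%/12 / (1 − (1+0.0120833)^−72) = $667.98.
Refinanced payment = 28,390.58 × 0.0114583 / (1 − (1+0.0114583)^−60) = $656.93.
Monthly savings = $667.98 − $656.93 = $11.05.
Break-even = $250.00 / $11.05 = 22.62 → 23 months.

23 months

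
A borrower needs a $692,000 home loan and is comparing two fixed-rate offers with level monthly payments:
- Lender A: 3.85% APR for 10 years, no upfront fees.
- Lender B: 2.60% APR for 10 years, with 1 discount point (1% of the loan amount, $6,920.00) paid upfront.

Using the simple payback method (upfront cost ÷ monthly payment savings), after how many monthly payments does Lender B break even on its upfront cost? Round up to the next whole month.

Lender A: at 3.85% the monthly rate is 0.0032083, so the payment is 692,000 × 0.0032083 / (1 − 1.0032083^−120) = $6,956.94.
Lender B: monthly rate = 2.6%/12 = 0.0021667; payment = 692,000 × 0.0021667 / (1 − (1+0.0021667)^−120) = $6,554.99.
Monthly savings = $6,956.94 − $6,554.99 = $401.95.
Break-even = $6,920.00 / $401.95 = 17.22 → 18 months.

18 months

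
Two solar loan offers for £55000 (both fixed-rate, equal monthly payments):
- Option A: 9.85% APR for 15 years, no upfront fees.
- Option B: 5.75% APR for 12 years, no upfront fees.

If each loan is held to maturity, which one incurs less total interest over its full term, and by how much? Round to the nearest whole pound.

Option B by £29,213

Option A: monthly rate = 9.85%/12 = 0.0082083; payment = 55,000 × 0.0082083 / (1 − (1+0.0082083)^−180) = £586.00.
Total interest on Option A = 180 × £586.00 − £55,000 = £50,480.00.
Option B: at 5.75% the monthly rate is 0.0047917, so the payment is 55,000 × 0.0047917 / (1 − 1.0047917^−144) = £529.63.
Total interest on Option B = 144 × £529.63 − £55,000 = £21,266.72.
Option B is lower by £29,213.28.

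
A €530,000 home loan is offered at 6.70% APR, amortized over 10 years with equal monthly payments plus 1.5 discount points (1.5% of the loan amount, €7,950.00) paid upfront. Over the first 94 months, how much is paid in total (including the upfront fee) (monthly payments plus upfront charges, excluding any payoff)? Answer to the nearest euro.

Monthly rate = 6.7%/12 = 0.0055833; payment = 530,000 × 0.0055833 / (1 − (1+0.0055833)^−120) = €6,072.12.
Total outlay = 94 × €6,072.12 + €7,950.00 = €578,729.28.

€578,729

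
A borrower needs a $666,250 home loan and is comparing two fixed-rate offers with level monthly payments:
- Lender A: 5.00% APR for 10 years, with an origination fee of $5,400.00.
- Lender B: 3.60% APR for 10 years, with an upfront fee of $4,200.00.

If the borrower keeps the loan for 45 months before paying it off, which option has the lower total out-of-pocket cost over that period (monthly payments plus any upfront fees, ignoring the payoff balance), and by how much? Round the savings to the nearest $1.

Lender A: monthly rate = 5%/12 = 0.0041667; payment = 666,250 × 0.0041667 / (1 − (1+0.0041667)^−120) = $7,066.61.
Lender B: monthly rate = 3.6%/12 = 0.0030000; payment = 666,250 × 0.0030000 / (1 − (1+0.0030000)^−120) = $6,619.53.
Over 45 months: Lender A costs 45 × $7,066.61 + $5,400.00 = $323,397.45; Lender B costs 45 × $6,619.53 + $4,200.00 = $302,078.85.
Lender B is cheaper by $323,397.45 − $302,078.85 = $21,318.60.

Lender B by $21,319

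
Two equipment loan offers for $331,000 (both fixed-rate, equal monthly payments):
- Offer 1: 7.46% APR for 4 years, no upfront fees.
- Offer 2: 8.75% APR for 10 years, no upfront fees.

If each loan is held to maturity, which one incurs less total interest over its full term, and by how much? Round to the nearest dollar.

Offer 1: at 7.46% the monthly rate is 0.0062167, so the payment is 331,000 × 0.0062167 / (1 − 1.0062167^−48) = $7,997.04.
Total interest on Offer 1 = 48 × $7,997.04 − $331,000 = $52,857.92.
Offer 2: monthly rate = 8.75%/12 = 0.0072917; payment = 331,000 × 0.0072917 / (1 − (1+0.0072917)^−120) = $4,148.32.
Total interest on Offer 2 = 120 × $4,148.32 − $331,000 = $166,798.40.
Offer 1 is lower by $113,940.48.

Offer 1 by $113,940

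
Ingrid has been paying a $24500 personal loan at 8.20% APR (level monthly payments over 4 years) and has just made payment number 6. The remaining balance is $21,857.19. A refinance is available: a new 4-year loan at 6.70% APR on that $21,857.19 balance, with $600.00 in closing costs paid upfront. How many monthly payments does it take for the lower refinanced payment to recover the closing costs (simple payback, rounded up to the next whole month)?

Current payment = 24,500 × 8.2%/12 / (1 − (1+0.0068333)^−48) = $600.42.
Refinanced payment = 21,857.19 × 0.0055833 / (1 − (1+0.0055833)^−48) = $520.36.
Monthly savings = $600.42 − $520.36 = $80.06.
Break-even = $600.00 / $80.06 = 7.49 → 8 months.

8 months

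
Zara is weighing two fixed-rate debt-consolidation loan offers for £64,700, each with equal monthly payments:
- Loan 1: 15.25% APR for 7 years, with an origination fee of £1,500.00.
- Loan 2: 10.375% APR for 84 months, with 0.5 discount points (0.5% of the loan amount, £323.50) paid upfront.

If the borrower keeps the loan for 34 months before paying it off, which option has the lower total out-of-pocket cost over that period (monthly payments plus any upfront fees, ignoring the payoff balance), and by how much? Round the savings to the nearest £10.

Loan 2 by £6,990

Loan 1: monthly rate = 15.25%/12 = 0.0127083; payment = 64,700 × 0.0127083 / (1 − (1+0.0127083)^−84) = £1,257.59.
Loan 2: at 10.375% the monthly rate is 0.0086458, so the payment is 64,700 × 0.0086458 / (1 − 1.0086458^−84) = £1,086.67.
Over 34 months: Loan 1 costs 34 × £1,257.59 + £1,500.00 = £44,258.06; Loan 2 costs 34 × £1,086.67 + £323.50 = £37,270.28.
Loan 2 is cheaper by £44,258.06 − £37,270.28 = £6,987.78.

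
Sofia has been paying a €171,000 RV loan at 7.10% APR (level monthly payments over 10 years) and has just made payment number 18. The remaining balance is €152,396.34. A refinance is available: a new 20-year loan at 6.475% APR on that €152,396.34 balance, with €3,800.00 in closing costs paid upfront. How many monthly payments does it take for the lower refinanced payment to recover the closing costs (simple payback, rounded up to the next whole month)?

5 months

Current payment = 171,000 × 7.1%/12 / (1 − (1+0.0059167)^−120) = €1,994.28.
Refinanced payment = 152,396.34 × 0.0053958 / (1 − (1+0.0053958)^−240) = €1,133.98.
Monthly savings = €1,994.28 − €1,133.98 = €860.30.
Break-even = €3,800.00 / €860.30 = 4.42 → 5 months.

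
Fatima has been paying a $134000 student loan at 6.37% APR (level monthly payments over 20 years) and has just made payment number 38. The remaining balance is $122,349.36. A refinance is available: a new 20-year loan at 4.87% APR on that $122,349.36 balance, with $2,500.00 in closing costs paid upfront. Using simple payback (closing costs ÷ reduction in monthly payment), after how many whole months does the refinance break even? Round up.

Current payment = 134,000 × 6.37%/12 / (1 − (1+0.0053083)^−240) = $988.84.
Refinanced payment = 122,349.36 × 0.0040583 / (1 − (1+0.0040583)^−240) = $798.69.
Monthly savings = $988.84 − $798.69 = $190.15.
Break-even = $2,500.00 / $190.15 = 13.15 → 14 months.

14 months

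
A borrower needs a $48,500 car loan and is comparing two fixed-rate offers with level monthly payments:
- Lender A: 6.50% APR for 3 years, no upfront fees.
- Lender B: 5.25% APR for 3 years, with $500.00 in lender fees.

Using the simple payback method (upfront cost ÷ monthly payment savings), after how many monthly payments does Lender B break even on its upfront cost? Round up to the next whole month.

Lender A: monthly rate = 6.5%/12 = 0.0054167; payment = 48,500 × 0.0054167 / (1 − (1+0.0054167)^−36) = $1,486.48.
Lender B: at 5.25% the monthly rate is 0.0043750, so the payment is 48,500 × 0.0043750 / (1 − 1.0043750^−36) = $1,459.04.
Monthly savings = $1,486.48 − $1,459.04 = $27.44.
Break-even = $500.00 / $27.44 = 18.22 → 19 months.

19 months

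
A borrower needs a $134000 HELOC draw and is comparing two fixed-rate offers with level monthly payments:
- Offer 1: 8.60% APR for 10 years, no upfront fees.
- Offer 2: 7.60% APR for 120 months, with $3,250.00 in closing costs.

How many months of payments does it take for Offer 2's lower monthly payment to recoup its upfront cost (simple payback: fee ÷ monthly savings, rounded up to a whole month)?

46 months

Offer 1: at 8.60% the monthly rate is 0.0071667, so the payment is 134,000 × 0.0071667 / (1 − 1.0071667^−120) = $1,668.58.
Offer 2: monthly rate = 7.6%/12 = 0.0063333; payment = 134,000 × 0.0063333 / (1 − (1+0.0063333)^−120) = $1,597.61.
Monthly savings = $1,668.58 − $1,597.61 = $70.97.
Break-even = $3,250.00 / $70.97 = 45.79 → 46 months.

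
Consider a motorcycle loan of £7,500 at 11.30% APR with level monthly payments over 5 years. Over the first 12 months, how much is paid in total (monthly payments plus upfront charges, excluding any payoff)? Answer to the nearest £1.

£1,970

Monthly rate = 11.3%/12 = 0.0094167; payment = 7,500 × 0.0094167 / (1 − (1+0.0094167)^−60) = £164.19.
Total outlay = 12 × £164.19 = £1,970.28.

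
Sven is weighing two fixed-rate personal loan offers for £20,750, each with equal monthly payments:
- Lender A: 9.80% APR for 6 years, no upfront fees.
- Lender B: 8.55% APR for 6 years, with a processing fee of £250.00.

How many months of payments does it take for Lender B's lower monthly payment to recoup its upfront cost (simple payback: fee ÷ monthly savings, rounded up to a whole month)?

Lender A: monthly rate = 9.8%/12 = 0.0081667; payment = 20,750 × 0.0081667 / (1 − (1+0.0081667)^−72) = £382.32.
Lender B: monthly rate = 8.55%/12 = 0.0071250; payment = 20,750 × 0.0071250 / (1 − (1+0.0071250)^−72) = £369.41.
Monthly savings = £382.32 − £369.41 = £12.91.
Break-even = £250.00 / £12.91 = 19.36 → 20 months.

20 months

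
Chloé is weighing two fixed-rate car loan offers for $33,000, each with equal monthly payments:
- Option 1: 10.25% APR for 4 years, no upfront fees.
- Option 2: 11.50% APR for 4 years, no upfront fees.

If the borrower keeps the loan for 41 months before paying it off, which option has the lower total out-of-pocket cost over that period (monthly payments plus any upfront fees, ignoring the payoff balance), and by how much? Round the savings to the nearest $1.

Option 1 by $820

Option 1: monthly rate = 10.25%/12 = 0.0085417; payment = 33,000 × 0.0085417 / (1 − (1+0.0085417)^−48) = $840.93.
Option 2: monthly rate = 11.5%/12 = 0.0095833; payment = 33,000 × 0.0095833 / (1 − (1+0.0095833)^−48) = $860.94.
Over 41 months: Option 1 costs 41 × $840.93 = $34,478.13; Option 2 costs 41 × $860.94 = $35,298.54.
Option 1 is cheaper by $35,298.54 − $34,478.13 = $820.41.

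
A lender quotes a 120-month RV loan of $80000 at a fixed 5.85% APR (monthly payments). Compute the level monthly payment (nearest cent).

At 5.85% the monthly rate is 0.0048750, so the payment is 80,000 × 0.0048750 / (1 − 1.0048750^−120) = $882.15.

$882.15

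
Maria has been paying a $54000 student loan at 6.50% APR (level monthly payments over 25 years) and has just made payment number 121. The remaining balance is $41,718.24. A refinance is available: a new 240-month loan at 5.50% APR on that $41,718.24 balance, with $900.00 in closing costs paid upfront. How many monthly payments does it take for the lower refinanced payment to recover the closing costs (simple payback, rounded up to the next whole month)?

Current payment = 54,000 × 6.5%/12 / (1 − (1+0.0054167)^−300) = $364.61.
Refinanced payment = 41,718.24 × 0.0045833 / (1 − (1+0.0045833)^−240) = $286.97.
Monthly savings = $364.61 − $286.97 = $77.64.
Break-even = $900.00 / $77.64 = 11.59 → 12 months.

12 months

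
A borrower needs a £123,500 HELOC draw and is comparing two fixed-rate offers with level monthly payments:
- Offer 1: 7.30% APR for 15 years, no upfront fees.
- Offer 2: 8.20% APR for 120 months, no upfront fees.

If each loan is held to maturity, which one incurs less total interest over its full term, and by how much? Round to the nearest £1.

Offer 1: at 7.30% the monthly rate is 0.0060833, so the payment is 123,500 × 0.0060833 / (1 − 1.0060833^−180) = £1,130.87.
Total interest on Offer 1 = 180 × £1,130.87 − £123,500 = £80,056.60.
Offer 2: monthly rate = 8.2%/12 = 0.0068333; payment = 123,500 × 0.0068333 / (1 − (1+0.0068333)^−120) = £1,511.48.
Total interest on Offer 2 = 120 × £1,511.48 − £123,500 = £57,877.60.
Offer 2 is lower by £22,179.00.

Offer 2 by £22,179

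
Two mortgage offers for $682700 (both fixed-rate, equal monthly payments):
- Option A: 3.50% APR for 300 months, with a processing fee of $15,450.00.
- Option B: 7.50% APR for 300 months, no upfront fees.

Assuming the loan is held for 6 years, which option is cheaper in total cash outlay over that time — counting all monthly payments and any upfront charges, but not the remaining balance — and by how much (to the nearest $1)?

Option A by $101,718

Option A: at 3.50% the monthly rate is 0.0029167, so the payment is 682,700 × 0.0029167 / (1 − 1.0029167^−300) = $3,417.76.
Option B: monthly rate = 7.5%/12 = 0.0062500; payment = 682,700 × 0.0062500 / (1 − (1+0.0062500)^−300) = $5,045.09.
Over 72 months: Option A costs 72 × $3,417.76 + $15,450.00 = $261,528.72; Option B costs 72 × $5,045.09 = $363,246.48.
Option A is cheaper by $363,246.48 − $261,528.72 = $101,717.76.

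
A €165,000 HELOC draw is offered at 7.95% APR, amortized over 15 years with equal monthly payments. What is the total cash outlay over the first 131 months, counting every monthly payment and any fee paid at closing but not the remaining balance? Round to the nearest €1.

€205,941

At 7.95% the monthly rate is 0.0066250, so the payment is 165,000 × 0.0066250 / (1 − 1.0066250^−180) = €1,572.07.
Total outlay = 131 × €1,572.07 = €205,941.17.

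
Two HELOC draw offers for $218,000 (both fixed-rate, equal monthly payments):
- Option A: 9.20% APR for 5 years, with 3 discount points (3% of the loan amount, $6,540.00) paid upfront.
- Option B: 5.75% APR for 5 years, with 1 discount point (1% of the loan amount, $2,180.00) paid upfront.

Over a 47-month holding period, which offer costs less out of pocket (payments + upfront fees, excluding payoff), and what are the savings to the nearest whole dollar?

Option A: monthly rate = 9.2%/12 = 0.0076667; payment = 218,000 × 0.0076667 / (1 − (1+0.0076667)^−60) = $4,546.51.
Option B: monthly rate = 5.75%/12 = 0.0047917; payment = 218,000 × 0.0047917 / (1 − (1+0.0047917)^−60) = $4,189.26.
Over 47 months: Option A costs 47 × $4,546.51 + $6,540.00 = $220,225.97; Option B costs 47 × $4,189.26 + $2,180.00 = $199,075.22.
Option B is cheaper by $220,225.97 − $199,075.22 = $21,150.75.

Option B by $21,151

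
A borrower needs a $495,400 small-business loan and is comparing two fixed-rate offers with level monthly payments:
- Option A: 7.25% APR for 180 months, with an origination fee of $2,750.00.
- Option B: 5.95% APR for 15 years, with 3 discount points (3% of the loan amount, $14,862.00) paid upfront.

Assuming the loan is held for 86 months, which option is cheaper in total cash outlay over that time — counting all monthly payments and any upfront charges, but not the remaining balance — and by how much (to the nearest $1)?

Option B by $18,437

Option A: monthly rate = 7.25%/12 = 0.0060417; payment = 495,400 × 0.0060417 / (1 − (1+0.0060417)^−180) = $4,522.32.
Option B: monthly rate = 5.95%/12 = 0.0049583; payment = 495,400 × 0.0049583 / (1 − (1+0.0049583)^−180) = $4,167.10.
Over 86 months: Option A costs 86 × $4,522.32 + $2,750.00 = $391,669.52; Option B costs 86 × $4,167.10 + $14,862.00 = $373,232.60.
Option B is cheaper by $391,669.52 − $373,232.60 = $18,436.92.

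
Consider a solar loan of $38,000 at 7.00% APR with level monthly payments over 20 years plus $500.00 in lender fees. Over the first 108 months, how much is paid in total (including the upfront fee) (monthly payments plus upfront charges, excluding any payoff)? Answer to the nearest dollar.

$32,318

Monthly rate = 7%/12 = 0.0058333; payment = 38,000 × 0.0058333 / (1 − (1+0.0058333)^−240) = $294.61.
Total outlay = 108 × $294.61 + $500.00 = $32,317.88.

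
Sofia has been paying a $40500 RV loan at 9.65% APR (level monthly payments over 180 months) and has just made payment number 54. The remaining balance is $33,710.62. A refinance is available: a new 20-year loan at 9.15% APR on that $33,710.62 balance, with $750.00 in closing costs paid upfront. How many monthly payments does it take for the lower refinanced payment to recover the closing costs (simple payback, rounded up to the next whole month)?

7 months

Current payment = 40,500 × 9.65%/12 / (1 − (1+0.0080417)^−180) = $426.58.
Refinanced payment = 33,710.62 × 0.0076250 / (1 − (1+0.0076250)^−240) = $306.56.
Monthly savings = $426.58 − $306.56 = $120.02.
Break-even = $750.00 / $120.02 = 6.25 → 7 months.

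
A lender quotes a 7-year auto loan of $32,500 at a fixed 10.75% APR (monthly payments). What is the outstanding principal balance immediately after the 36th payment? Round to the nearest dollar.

With monthly rate i = 10.75%/12 = 0.0089583, the balance after k of n payments is P · [(1+i)^n − (1+i)^k] / [(1+i)^n − 1].
(1+0.0089583)^84 = 2.11520011 and (1+0.0089583)^36 = 1.37859386, so the balance is 32,500 × (2.11520011 − 1.37859386) / (2.11520011 − 1) = $21,466.73.

$21,467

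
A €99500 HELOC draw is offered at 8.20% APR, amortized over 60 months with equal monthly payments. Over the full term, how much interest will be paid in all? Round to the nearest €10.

€22,120

At 8.20% the monthly rate is 0.0068333, so the payment is 99,500 × 0.0068333 / (1 − 1.0068333^−60) = €2,027.04.
Total paid = 60 × €2,027.04 = €121,622.40; interest = €121,622.40 − €99,500 = €22,122.40.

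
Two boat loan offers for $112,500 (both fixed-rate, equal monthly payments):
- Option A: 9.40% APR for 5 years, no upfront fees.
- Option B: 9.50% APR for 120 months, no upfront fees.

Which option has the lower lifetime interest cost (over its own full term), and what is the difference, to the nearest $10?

Option A: monthly rate = 9.4%/12 = 0.0078333; payment = 112,500 × 0.0078333 / (1 − (1+0.0078333)^−60) = $2,357.22.
Total interest on Option A = 60 × $2,357.22 − $112,500 = $28,933.20.
Option B: monthly rate = 9.5%/12 = 0.0079167; payment = 112,500 × 0.0079167 / (1 − (1+0.0079167)^−120) = $1,455.72.
Total interest on Option B = 120 × $1,455.72 − $112,500 = $62,186.40.
Option A is lower by $33,253.20.

Option A by $33,250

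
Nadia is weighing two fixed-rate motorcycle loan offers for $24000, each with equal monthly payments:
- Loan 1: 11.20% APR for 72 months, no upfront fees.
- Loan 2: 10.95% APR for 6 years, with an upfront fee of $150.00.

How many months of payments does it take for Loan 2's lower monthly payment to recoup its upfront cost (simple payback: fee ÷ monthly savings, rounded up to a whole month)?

49 months

Loan 1: at 11.20% the monthly rate is 0.0093333, so the payment is 24,000 × 0.0093333 / (1 − 1.0093333^−72) = $459.28.
Loan 2: monthly rate = 10.95%/12 = 0.0091250; payment = 24,000 × 0.0091250 / (1 − (1+0.0091250)^−72) = $456.20.
Monthly savings = $459.28 − $456.20 = $3.08.
Break-even = $150.00 / $3.08 = 48.70 → 49 months.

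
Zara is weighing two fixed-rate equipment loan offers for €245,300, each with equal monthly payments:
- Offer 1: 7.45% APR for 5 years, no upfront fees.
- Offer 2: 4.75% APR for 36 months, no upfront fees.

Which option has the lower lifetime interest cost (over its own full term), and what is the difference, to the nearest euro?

Offer 1: at 7.45% the monthly rate is 0.0062083, so the payment is 245,300 × 0.0062083 / (1 − 1.0062083^−60) = €4,909.48.
Total interest on Offer 1 = 60 × €4,909.48 − €245,300 = €49,268.80.
Offer 2: monthly rate = 4.75%/12 = 0.0039583; payment = 245,300 × 0.0039583 / (1 − (1+0.0039583)^−36) = €7,324.36.
Total interest on Offer 2 = 36 × €7,324.36 − €245,300 = €18,376.96.
Offer 2 is lower by €30,891.84.

Offer 2 by €30,892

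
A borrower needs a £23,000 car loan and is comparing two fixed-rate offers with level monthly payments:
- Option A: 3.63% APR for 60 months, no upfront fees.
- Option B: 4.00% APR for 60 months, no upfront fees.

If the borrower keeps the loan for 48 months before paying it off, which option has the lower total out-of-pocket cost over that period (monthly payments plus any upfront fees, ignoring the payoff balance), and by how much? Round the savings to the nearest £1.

Option A by £184

Option A: at 3.63% the monthly rate is 0.0030250, so the payment is 23,000 × 0.0030250 / (1 − 1.0030250^−60) = £419.75.
Option B: at 4.00% the monthly rate is 0.0033333, so the payment is 23,000 × 0.0033333 / (1 − 1.0033333^−60) = £423.58.
Over 48 months: Option A costs 48 × £419.75 = £20,148.00; Option B costs 48 × £423.58 = £20,331.84.
Option A is cheaper by £20,331.84 − £20,148.00 = £183.84.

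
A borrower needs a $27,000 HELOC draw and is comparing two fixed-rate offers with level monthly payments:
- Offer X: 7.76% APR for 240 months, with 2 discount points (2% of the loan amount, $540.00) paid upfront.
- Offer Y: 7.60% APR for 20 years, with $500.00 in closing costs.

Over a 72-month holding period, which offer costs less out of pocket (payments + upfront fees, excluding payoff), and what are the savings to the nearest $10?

Offer X: at 7.76% the monthly rate is 0.0064667, so the payment is 27,000 × 0.0064667 / (1 − 1.0064667^−240) = $221.82.
Offer Y: at 7.60% the monthly rate is 0.0063333, so the payment is 27,000 × 0.0063333 / (1 − 1.0063333^−240) = $219.16.
Over 72 months: Offer X costs 72 × $221.82 + $540.00 = $16,511.04; Offer Y costs 72 × $219.16 + $500.00 = $16,279.52.
Offer Y is cheaper by $16,511.04 − $16,279.52 = $231.52.

Offer Y by $230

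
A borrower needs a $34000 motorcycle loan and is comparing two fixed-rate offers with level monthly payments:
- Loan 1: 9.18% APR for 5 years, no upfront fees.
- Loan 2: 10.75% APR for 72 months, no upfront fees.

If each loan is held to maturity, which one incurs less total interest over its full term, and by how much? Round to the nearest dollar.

Loan 1: monthly rate = 9.18%/12 = 0.0076500; payment = 34,000 × 0.0076500 / (1 − (1+0.0076500)^−60) = $708.76.
Total interest on Loan 1 = 60 × $708.76 − $34,000 = $8,525.60.
Loan 2: monthly rate = 10.75%/12 = 0.0089583; payment = 34,000 × 0.0089583 / (1 − (1+0.0089583)^−72) = $642.81.
Total interest on Loan 2 = 72 × $642.81 − $34,000 = $12,282.32.
Loan 1 is lower by $3,756.72.

Loan 1 by $3,757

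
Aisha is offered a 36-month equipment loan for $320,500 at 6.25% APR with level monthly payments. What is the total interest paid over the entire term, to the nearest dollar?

At 6.25% the monthly rate is 0.0052083, so the payment is 320,500 × 0.0052083 / (1 − 1.0052083^−36) = $9,786.58.
Total paid = 36 × $9,786.58 = $352,316.88; interest = $352,316.88 − $320,500 = $31,816.88.

$31,817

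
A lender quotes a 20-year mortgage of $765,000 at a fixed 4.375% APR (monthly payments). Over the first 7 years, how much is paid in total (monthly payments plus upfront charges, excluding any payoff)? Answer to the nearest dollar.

At 4.375% the monthly rate is 0.0036458, so the payment is 765,000 × 0.0036458 / (1 − 1.0036458^−240) = $4,788.30.
Total outlay = 84 × $4,788.30 = $402,217.20.

$402,217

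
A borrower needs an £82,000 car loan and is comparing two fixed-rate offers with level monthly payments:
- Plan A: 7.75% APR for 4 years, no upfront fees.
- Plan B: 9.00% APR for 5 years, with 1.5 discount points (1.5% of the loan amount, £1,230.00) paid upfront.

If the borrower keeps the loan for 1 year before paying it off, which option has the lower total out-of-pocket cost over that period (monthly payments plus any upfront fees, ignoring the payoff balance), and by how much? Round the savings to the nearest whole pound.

Plan A: monthly rate = 7.75%/12 = 0.0064583; payment = 82,000 × 0.0064583 / (1 − (1+0.0064583)^−48) = £1,992.25.
Plan B: monthly rate = 9%/12 = 0.0075000; payment = 82,000 × 0.0075000 / (1 − (1+0.0075000)^−60) = £1,702.19.
Over 12 months: Plan A costs 12 × £1,992.25 = £23,907.00; Plan B costs 12 × £1,702.19 + £1,230.00 = £21,656.28.
Plan B is cheaper by £23,907.00 − £21,656.28 = £2,250.72.

Plan B by £2,251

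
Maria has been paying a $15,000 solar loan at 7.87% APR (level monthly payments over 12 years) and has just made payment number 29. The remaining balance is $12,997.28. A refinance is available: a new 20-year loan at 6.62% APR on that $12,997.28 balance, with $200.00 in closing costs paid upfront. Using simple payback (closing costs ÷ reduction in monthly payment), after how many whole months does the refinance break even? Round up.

4 months

Current payment = 15,000 × 7.87%/12 / (1 − (1+0.0065583)^−144) = $161.30.
Refinanced payment = 12,997.28 × 0.0055167 / (1 − (1+0.0055167)^−240) = $97.82.
Monthly savings = $161.30 − $97.82 = $63.48.
Break-even = $200.00 / $63.48 = 3.15 → 4 months.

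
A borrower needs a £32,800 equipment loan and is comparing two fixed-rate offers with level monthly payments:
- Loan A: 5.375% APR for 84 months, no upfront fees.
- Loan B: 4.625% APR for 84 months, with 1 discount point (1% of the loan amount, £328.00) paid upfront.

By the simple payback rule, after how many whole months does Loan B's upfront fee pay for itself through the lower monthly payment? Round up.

Loan A: monthly rate = 5.375%/12 = 0.0044792; payment = 32,800 × 0.0044792 / (1 − (1+0.0044792)^−84) = £469.39.
Loan B: monthly rate = 4.625%/12 = 0.0038542; payment = 32,800 × 0.0038542 / (1 − (1+0.0038542)^−84) = £457.83.
Monthly savings = £469.39 − £457.83 = £11.56.
Break-even = £328.00 / £11.56 = 28.37 → 29 months.

29 months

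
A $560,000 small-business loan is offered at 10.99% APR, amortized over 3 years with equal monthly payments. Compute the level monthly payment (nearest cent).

$18,331.03

At 10.99% the monthly rate is 0.0091583, so the payment is 560,000 × 0.0091583 / (1 − 1.0091583^−36) = $18,331.03.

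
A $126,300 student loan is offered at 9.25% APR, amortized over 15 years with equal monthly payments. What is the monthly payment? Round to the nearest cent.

$1,299.87

At 9.25% the monthly rate is 0.0077083, so the payment is 126,300 × 0.0077083 / (1 − 1.0077083^−180) = $1,299.87.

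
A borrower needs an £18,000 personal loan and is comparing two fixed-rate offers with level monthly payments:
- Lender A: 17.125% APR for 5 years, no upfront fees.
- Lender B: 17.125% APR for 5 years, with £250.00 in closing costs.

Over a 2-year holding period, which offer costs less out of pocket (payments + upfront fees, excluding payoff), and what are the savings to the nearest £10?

Lender A by £250

Lender A: at 17.125% the monthly rate is 0.0142708, so the payment is 18,000 × 0.0142708 / (1 − 1.0142708^−60) = £448.56.
Lender B: monthly rate = 17.125%/12 = 0.0142708; payment = 18,000 × 0.0142708 / (1 − (1+0.0142708)^−60) = £448.56.
Over 24 months: Lender A costs 24 × £448.56 = £10,765.44; Lender B costs 24 × £448.56 + £250.00 = £11,015.44.
Lender A is cheaper by £11,015.44 − £10,765.44 = £250.00.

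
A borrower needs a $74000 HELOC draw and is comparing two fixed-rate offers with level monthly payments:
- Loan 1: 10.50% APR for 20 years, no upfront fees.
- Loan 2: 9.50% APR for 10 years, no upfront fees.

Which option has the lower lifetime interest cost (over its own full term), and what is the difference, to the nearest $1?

Loan 2 by $62,407

Loan 1: at 10.50% the monthly rate is 0.0087500, so the payment is 74,000 × 0.0087500 / (1 − 1.0087500^−240) = $738.80.
Total interest on Loan 1 = 240 × $738.80 − $74,000 = $103,312.00.
Loan 2: at 9.50% the monthly rate is 0.0079167, so the payment is 74,000 × 0.0079167 / (1 − 1.0079167^−120) = $957.54.
Total interest on Loan 2 = 120 × $957.54 − $74,000 = $40,904.80.
Loan 2 is lower by $62,407.20.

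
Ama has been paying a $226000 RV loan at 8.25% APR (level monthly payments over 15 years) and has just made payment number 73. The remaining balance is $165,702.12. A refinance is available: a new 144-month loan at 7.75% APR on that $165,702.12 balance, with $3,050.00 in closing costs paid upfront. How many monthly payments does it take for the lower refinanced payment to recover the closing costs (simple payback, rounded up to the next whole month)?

8 months

Current payment = 226,000 × 8.25%/12 / (1 − (1+0.0068750)^−180) = $2,192.52.
Refinanced payment = 165,702.12 × 0.0064583 / (1 − (1+0.0064583)^−144) = $1,771.01.
Monthly savings = $2,192.52 − $1,771.01 = $421.51.
Break-even = $3,050.00 / $421.51 = 7.24 → 8 months.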